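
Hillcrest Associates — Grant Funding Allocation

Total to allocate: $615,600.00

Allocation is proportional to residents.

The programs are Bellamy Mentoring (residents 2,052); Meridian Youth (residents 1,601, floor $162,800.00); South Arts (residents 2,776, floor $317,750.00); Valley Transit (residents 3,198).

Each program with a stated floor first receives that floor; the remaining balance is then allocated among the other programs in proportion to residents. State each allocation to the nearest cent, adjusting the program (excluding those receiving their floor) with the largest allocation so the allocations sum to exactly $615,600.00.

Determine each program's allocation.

Bellamy Mentoring: $52,785.26; Meridian Youth: $162,800.00; South Arts: $317,750.00; Valley Transit: $82,264.74

Minimums first: Meridian Youth $162,800.00; South Arts $317,750.00. Remaining pool $135,050.00.
Remaining pool split over remaining residents 5,250: Bellamy Mentoring 52,785.2571 → $52,785.26; Valley Transit 82,264.7429 → $82,264.74.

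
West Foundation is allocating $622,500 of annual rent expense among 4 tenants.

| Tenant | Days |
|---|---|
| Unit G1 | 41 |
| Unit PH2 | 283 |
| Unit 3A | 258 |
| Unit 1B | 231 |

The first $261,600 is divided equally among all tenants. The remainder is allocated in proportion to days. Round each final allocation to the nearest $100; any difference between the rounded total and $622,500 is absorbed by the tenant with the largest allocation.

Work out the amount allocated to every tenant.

First tranche $261,600 split equally: $65,400 each.
Remainder $360,900 by days (total 813): Unit G1 18,200.37 → $18,200; Unit PH2 125,626.94 → $125,600; Unit 3A 114,529.15 → $114,500; Unit 1B 102,543.54 → $102,500.
Rounding difference +$100 on remainder applied to Unit PH2.
Totals: Unit G1 $65,400 + $18,200 = $83,600; Unit PH2 $65,400 + $125,700 = $191,100; Unit 3A $65,400 + $114,500 = $179,900; Unit 1B $65,400 + $102,500 = $167,900.

Unit G1: $83,600 · Unit PH2: $191,100 · Unit 3A: $179,900 · Unit 1B: $167,900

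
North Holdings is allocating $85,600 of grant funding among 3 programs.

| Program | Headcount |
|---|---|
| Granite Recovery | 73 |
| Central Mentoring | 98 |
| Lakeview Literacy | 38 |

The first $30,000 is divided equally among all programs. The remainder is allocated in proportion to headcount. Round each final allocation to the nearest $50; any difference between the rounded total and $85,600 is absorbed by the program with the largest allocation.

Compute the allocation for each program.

First tranche $30,000 split equally: $10,000 each.
Remainder $55,600 by headcount (total 209): Granite Recovery 19,420.10 → $19,400; Central Mentoring 26,070.81 → $26,050; Lakeview Literacy 10,109.09 → $10,100.
Rounding difference +$50 on remainder applied to Central Mentoring.
Totals: Granite Recovery $10,000 + $19,400 = $29,400; Central Mentoring $10,000 + $26,100 = $36,100; Lakeview Literacy $10,000 + $10,100 = $20,100.

Granite Recovery: $29,400 · Central Mentoring: $36,100 · Lakeview Literacy: $20,100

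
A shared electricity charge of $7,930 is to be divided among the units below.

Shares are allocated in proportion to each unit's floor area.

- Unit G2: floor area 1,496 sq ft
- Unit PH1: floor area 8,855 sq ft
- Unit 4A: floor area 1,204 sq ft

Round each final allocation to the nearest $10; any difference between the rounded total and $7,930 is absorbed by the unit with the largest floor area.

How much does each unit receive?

Unit G2: $1,030; Unit PH1: $6,070; Unit 4A: $830

Combined floor area = 11,555.
Unrounded shares: Unit G2 1,496/11,555 × $7,930 = 1,026.68; Unit PH1 8,855/11,555 × $7,930 = 6,077.04; Unit 4A 1,204/11,555 × $7,930 = 826.28.
Rounded to nearest $10: Unit G2 $1,030; Unit PH1 $6,080; Unit 4A $830. Sum = $7,940.
Difference $7,930 − $7,940 = −$10 applied to largest floor area (Unit PH1): Unit PH1 becomes $6,070.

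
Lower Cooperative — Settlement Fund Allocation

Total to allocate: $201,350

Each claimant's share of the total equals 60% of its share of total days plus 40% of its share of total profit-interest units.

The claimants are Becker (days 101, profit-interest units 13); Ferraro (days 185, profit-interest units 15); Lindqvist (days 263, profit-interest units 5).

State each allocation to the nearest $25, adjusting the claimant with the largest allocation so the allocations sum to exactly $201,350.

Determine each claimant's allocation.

Becker: $53,950 | Ferraro: $77,325 | Lindqvist: $70,075

Days total 549; profit-interest units total 33.
Blended shares (60% days + 40% profit-interest units): Becker 0.2680; Ferraro 0.3840; Lindqvist 0.3480.
Raw shares: Becker 53,953.40; Ferraro 77,319.20; Lindqvist 70,077.40.
At nearest $25: Becker $53,950; Ferraro $77,325; Lindqvist $70,075. Sum = $201,350.
Rounded total matches; no reconciliation needed.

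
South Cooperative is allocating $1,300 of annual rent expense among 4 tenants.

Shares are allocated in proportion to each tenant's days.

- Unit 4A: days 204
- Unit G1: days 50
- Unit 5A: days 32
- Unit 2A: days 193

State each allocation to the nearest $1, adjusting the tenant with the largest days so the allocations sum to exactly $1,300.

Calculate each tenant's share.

Unit 4A: $553; Unit G1: $136; Unit 5A: $87; Unit 2A: $524

Sum of days: 479.
Pro-rata amounts: Unit 4A 204/479 × $1,300 = 553.65; Unit G1 50/479 × $1,300 = 135.70; Unit 5A 32/479 × $1,300 = 86.85; Unit 2A 193/479 × $1,300 = 523.80.
After rounding ($1): Unit 4A $554; Unit G1 $136; Unit 5A $87; Unit 2A $524. Sum = $1,301.
Difference $1,300 − $1,301 = −$1 applied to largest days (Unit 4A): Unit 4A becomes $553.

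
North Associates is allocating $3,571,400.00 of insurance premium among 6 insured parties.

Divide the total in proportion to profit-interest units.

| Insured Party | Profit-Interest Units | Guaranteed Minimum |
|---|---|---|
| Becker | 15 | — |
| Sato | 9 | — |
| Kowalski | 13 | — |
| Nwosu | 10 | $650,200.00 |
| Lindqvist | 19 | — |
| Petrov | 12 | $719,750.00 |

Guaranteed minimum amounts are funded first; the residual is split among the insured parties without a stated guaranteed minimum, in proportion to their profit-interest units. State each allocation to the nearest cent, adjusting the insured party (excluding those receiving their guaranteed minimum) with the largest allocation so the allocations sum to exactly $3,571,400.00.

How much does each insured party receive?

Guaranteed amounts: Nwosu $650,200.00; Petrov $719,750.00. Balance $2,201,450.00.
Balance split over remaining profit-interest units 56: Becker 589,674.1071 → $589,674.11; Sato 353,804.4643 → $353,804.46; Kowalski 511,050.8929 → $511,050.89; Lindqvist 746,920.5357 → $746,920.54.

Becker: $589,674.11 · Sato: $353,804.46 · Kowalski: $511,050.89 · Nwosu: $650,200.00 · Lindqvist: $746,920.54 · Petrov: $719,750.00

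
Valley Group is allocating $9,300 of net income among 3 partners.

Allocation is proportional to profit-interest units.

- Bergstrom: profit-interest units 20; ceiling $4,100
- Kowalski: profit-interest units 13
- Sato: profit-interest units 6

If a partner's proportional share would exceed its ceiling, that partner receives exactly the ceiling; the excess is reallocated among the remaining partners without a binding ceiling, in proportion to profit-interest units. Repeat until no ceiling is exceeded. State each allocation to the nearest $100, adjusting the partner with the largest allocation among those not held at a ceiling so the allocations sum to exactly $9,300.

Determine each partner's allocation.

Bergstrom: $4,100 | Kowalski: $3,600 | Sato: $1,600

Total profit-interest units = 39.
Unconstrained shares: Bergstrom 4,769.23; Kowalski 3,100.00; Sato 1,430.77.
Held at cap: Bergstrom ($4,100); residual $5,200 reallocated over remaining profit-interest units 19.
Remaining shares: Kowalski 3,557.89 → $3,600; Sato 1,642.11 → $1,600.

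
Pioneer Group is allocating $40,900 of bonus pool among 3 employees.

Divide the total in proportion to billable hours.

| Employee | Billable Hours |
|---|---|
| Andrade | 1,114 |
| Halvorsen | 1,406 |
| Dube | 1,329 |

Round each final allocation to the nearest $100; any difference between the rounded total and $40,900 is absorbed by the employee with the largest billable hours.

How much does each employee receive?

Andrade: $11,800; Halvorsen: $15,000; Dube: $14,100

Combined billable hours = 3,849.
Unrounded shares: Andrade 1,114/3,849 × $40,900 = 11,837.52; Halvorsen 1,406/3,849 × $40,900 = 14,940.35; Dube 1,329/3,849 × $40,900 = 14,122.14.
Rounded to nearest $100: Andrade $11,800; Halvorsen $14,900; Dube $14,100. Sum = $40,800.
Difference $40,900 − $40,800 = +$100 applied to largest billable hours (Halvorsen): Halvorsen becomes $15,000.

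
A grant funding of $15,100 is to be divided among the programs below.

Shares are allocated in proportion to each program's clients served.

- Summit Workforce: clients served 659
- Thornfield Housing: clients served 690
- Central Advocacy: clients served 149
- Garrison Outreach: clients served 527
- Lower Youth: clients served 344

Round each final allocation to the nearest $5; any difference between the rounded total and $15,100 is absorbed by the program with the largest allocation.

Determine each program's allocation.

Clients served total: 2,369.
Unrounded shares: Summit Workforce 659/2,369 × $15,100 = 4,200.46; Thornfield Housing 690/2,369 × $15,100 = 4,398.06; Central Advocacy 149/2,369 × $15,100 = 949.73; Garrison Outreach 527/2,369 × $15,100 = 3,359.10; Lower Youth 344/2,369 × $15,100 = 2,192.66.
After rounding ($5): Summit Workforce $4,200; Thornfield Housing $4,400; Central Advocacy $950; Garrison Outreach $3,360; Lower Youth $2,195. Sum = $15,105.
Difference $15,100 − $15,105 = −$5 applied to largest allocation (Thornfield Housing): Thornfield Housing becomes $4,395.

Summit Workforce: $4,200 · Thornfield Housing: $4,395 · Central Advocacy: $950 · Garrison Outreach: $3,360 · Lower Youth: $2,195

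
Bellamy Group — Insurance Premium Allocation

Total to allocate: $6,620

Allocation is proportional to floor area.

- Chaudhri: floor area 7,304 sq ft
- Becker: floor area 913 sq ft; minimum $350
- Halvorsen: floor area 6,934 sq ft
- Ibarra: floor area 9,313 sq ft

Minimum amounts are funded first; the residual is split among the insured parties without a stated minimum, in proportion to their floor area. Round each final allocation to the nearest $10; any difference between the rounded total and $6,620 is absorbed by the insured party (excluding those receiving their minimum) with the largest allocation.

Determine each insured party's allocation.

Guaranteed amounts: Becker $350. Residual $6,270.
Residual split over remaining floor area 23,551: Chaudhri 1,944.55 → $1,940; Halvorsen 1,846.04 → $1,850; Ibarra 2,479.41 → $2,480.

Chaudhri: $1,940 | Becker: $350 | Halvorsen: $1,850 | Ibarra: $2,480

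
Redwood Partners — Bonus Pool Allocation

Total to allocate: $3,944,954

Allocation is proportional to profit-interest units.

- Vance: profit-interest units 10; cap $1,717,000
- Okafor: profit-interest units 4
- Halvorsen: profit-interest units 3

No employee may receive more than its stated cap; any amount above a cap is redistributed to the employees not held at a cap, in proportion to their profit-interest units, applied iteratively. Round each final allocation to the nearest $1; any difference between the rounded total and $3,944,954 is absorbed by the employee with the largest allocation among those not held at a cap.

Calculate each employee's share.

Vance: $1,717,000 | Okafor: $1,273,117 | Halvorsen: $954,837

Profit-interest units total: 17.
Unconstrained shares: Vance 2,320,561.18; Okafor 928,224.47; Halvorsen 696,168.35.
Cap binds for Vance ($1,717,000); balance $2,227,954 reallocated over remaining profit-interest units 7.
Redistributed shares: Okafor 1,273,116.57 → $1,273,117; Halvorsen 954,837.43 → $954,837.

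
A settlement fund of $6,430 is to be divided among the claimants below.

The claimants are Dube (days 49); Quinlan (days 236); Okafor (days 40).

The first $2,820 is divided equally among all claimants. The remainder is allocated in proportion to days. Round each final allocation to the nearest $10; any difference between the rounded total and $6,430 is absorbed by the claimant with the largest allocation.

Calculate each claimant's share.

Equal tier: $2,820 ÷ 3 = $940 apiece.
Remainder $3,610 by days (total 325): Dube 544.28 → $540; Quinlan 2,621.42 → $2,620; Okafor 444.31 → $440.
Rounding difference +$10 on remainder applied to Quinlan.
Totals: Dube $940 + $540 = $1,480; Quinlan $940 + $2,630 = $3,570; Okafor $940 + $440 = $1,380.

Dube: $1,480 | Quinlan: $3,570 | Okafor: $1,380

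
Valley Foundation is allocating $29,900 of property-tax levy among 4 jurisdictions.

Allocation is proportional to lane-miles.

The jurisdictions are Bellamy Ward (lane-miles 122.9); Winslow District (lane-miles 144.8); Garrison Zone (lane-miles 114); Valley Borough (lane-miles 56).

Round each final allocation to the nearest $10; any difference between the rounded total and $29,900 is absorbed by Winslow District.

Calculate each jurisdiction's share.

Bellamy Ward: $8,400; Winslow District: $9,880; Garrison Zone: $7,790; Valley Borough: $3,830

Combined lane-miles = 437.7.
Proportional shares: Bellamy Ward 122.9/437.7 × $29,900 = 8,395.50; Winslow District 144.8/437.7 × $29,900 = 9,891.52; Garrison Zone 114/437.7 × $29,900 = 7,787.53; Valley Borough 56/437.7 × $29,900 = 3,825.45.
Rounded to nearest $10: Bellamy Ward $8,400; Winslow District $9,890; Garrison Zone $7,790; Valley Borough $3,830. Sum = $29,910.
Difference $29,900 − $29,910 = −$10 applied to Winslow District: Winslow District becomes $9,880.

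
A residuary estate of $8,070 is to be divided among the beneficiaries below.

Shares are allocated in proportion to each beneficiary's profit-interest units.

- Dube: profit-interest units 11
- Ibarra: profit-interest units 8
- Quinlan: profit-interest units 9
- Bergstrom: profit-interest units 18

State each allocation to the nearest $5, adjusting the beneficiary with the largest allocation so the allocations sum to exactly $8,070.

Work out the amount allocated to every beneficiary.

Dube: $1,930 | Ibarra: $1,405 | Quinlan: $1,580 | Bergstrom: $3,155

Profit-interest units total: 46.
Raw shares: Dube 11/46 × $8,070 = 1,929.78; Ibarra 8/46 × $8,070 = 1,403.48; Quinlan 9/46 × $8,070 = 1,578.91; Bergstrom 18/46 × $8,070 = 3,157.83.
Rounded to nearest $5: Dube $1,930; Ibarra $1,405; Quinlan $1,580; Bergstrom $3,160. Sum = $8,075.
Difference $8,070 − $8,075 = −$5 applied to largest allocation (Bergstrom): Bergstrom becomes $3,155.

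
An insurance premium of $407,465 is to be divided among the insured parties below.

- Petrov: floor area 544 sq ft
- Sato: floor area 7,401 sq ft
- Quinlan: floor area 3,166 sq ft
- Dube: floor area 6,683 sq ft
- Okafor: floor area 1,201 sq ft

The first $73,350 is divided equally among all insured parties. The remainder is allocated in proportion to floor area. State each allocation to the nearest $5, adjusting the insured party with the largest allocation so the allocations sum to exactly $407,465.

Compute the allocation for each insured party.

Petrov: $24,240; Sato: $144,850; Quinlan: $70,360; Dube: $132,220; Okafor: $35,795

First tranche $73,350 split equally: $14,670 each.
Remainder $334,115 by floor area (total 18,995): Petrov 9,568.76 → $9,570; Sato 130,180.84 → $130,180; Quinlan 55,688.76 → $55,690; Dube 117,551.49 → $117,550; Okafor 21,125.14 → $21,125.
Totals: Petrov $14,670 + $9,570 = $24,240; Sato $14,670 + $130,180 = $144,850; Quinlan $14,670 + $55,690 = $70,360; Dube $14,670 + $117,550 = $132,220; Okafor $14,670 + $21,125 = $35,795.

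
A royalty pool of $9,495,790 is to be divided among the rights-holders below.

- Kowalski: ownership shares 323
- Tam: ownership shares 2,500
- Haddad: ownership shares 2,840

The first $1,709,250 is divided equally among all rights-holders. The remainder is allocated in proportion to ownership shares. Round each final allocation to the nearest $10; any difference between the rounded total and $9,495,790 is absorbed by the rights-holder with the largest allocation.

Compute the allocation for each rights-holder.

Kowalski: $1,013,870 · Tam: $4,007,210 · Haddad: $4,474,710

Equal tier: $1,709,250 ÷ 3 = $569,750 apiece.
Remainder $7,786,540 by ownership shares (total 5,663): Kowalski 444,120.15 → $444,120; Tam 3,437,462.48 → $3,437,460; Haddad 3,904,957.37 → $3,904,960.
Totals: Kowalski $569,750 + $444,120 = $1,013,870; Tam $569,750 + $3,437,460 = $4,007,210; Haddad $569,750 + $3,904,960 = $4,474,710.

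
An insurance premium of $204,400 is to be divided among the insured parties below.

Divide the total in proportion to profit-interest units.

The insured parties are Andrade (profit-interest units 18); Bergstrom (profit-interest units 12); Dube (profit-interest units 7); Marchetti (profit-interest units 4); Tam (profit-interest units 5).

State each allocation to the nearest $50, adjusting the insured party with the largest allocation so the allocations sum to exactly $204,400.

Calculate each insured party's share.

Andrade: $80,050; Bergstrom: $53,300; Dube: $31,100; Marchetti: $17,750; Tam: $22,200

Combined profit-interest units = 46.
Proportional shares: Andrade 18/46 × $204,400 = 79,982.61; Bergstrom 12/46 × $204,400 = 53,321.74; Dube 7/46 × $204,400 = 31,104.35; Marchetti 4/46 × $204,400 = 17,773.91; Tam 5/46 × $204,400 = 22,217.39.
Rounded to nearest $50: Andrade $80,000; Bergstrom $53,300; Dube $31,100; Marchetti $17,750; Tam $22,200. Sum = $204,350.
Difference $204,400 − $204,350 = +$50 applied to largest allocation (Andrade): Andrade becomes $80,050.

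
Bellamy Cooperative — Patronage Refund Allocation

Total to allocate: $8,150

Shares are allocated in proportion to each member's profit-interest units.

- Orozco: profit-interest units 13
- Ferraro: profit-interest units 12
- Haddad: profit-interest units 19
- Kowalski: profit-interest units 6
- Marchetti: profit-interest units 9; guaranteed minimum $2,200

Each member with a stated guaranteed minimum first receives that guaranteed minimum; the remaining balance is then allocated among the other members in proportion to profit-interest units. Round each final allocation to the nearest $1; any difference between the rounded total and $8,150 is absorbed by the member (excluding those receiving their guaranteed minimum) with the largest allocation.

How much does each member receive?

Orozco: $1,547 | Ferraro: $1,428 | Haddad: $2,261 | Kowalski: $714 | Marchetti: $2,200

Guaranteed amounts: Marchetti $2,200. Balance $5,950.
Balance split over remaining profit-interest units 50: Orozco 1,547.00 → $1,547; Ferraro 1,428.00 → $1,428; Haddad 2,261.00 → $2,261; Kowalski 714.00 → $714.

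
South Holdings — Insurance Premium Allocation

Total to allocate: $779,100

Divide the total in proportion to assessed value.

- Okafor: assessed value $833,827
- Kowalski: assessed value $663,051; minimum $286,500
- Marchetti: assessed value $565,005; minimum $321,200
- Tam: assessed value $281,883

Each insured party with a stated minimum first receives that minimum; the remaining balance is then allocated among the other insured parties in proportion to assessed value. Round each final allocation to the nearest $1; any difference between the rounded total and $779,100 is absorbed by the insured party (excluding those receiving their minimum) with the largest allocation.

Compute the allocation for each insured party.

Fund the minimums — Kowalski $286,500; Marchetti $321,200. Balance $171,400.
Balance split over remaining assessed value 1,115,710: Okafor 128,095.96 → $128,096; Tam 43,304.04 → $43,304.

Okafor: $128,096; Kowalski: $286,500; Marchetti: $321,200; Tam: $43,304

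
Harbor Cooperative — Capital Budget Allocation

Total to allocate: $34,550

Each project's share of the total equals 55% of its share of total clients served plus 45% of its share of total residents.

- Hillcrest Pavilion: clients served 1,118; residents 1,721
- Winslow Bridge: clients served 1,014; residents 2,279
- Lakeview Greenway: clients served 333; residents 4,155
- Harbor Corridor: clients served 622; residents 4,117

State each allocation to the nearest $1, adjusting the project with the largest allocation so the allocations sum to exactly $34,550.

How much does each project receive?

Clients served total 3,087; residents total 12,272.
Combined weights (55% clients served + 45% residents): Hillcrest Pavilion 0.2623; Winslow Bridge 0.2642; Lakeview Greenway 0.2117; Harbor Corridor 0.2618.
Raw shares: Hillcrest Pavilion 9,062.37; Winslow Bridge 9,129.12; Lakeview Greenway 7,313.84; Harbor Corridor 9,044.68.
Rounded to nearest $1: Hillcrest Pavilion $9,062; Winslow Bridge $9,129; Lakeview Greenway $7,314; Harbor Corridor $9,045. Sum = $34,550.
Sum already equals the total — no adjustment.

Hillcrest Pavilion: $9,062 · Winslow Bridge: $9,129 · Lakeview Greenway: $7,314 · Harbor Corridor: $9,045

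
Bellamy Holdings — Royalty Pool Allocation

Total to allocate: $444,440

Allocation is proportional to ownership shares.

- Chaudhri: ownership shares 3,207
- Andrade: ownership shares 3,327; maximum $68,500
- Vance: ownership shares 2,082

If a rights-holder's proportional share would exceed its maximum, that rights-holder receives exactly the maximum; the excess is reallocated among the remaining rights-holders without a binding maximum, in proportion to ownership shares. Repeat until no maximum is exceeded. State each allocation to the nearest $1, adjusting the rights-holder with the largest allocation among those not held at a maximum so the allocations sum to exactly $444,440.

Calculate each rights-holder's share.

Chaudhri: $227,952 · Andrade: $68,500 · Vance: $147,988

Total ownership shares = 8,616.
Proportional shares (ignoring caps): Chaudhri 165,427.01; Andrade 171,616.98; Vance 107,396.02.
Capped: Andrade ($68,500); remaining pool $375,940 reallocated over remaining ownership shares 5,289.
Remaining shares: Chaudhri 227,952.27 → $227,952; Vance 147,987.73 → $147,988.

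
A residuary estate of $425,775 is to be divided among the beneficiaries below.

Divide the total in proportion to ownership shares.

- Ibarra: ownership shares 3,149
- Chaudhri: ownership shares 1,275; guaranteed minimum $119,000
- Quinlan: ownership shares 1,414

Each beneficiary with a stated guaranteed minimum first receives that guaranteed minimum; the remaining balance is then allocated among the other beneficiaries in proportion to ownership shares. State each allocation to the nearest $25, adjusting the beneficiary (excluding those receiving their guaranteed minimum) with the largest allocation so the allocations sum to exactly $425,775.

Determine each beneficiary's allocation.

Fund the minimums — Chaudhri $119,000. Remaining pool $306,775.
Remaining pool split over remaining ownership shares 4,563: Ibarra 211,710.38 → $211,700; Quinlan 95,064.62 → $95,075.

Ibarra: $211,700 · Chaudhri: $119,000 · Quinlan: $95,075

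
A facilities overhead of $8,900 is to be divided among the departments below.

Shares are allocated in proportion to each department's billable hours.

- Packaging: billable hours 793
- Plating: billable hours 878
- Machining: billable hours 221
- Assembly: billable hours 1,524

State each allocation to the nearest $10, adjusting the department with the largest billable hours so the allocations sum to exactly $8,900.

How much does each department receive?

Billable hours total: 3,416.
Unrounded shares: Packaging 793/3,416 × $8,900 = 2,066.07; Plating 878/3,416 × $8,900 = 2,287.53; Machining 221/3,416 × $8,900 = 575.79; Assembly 1,524/3,416 × $8,900 = 3,970.61.
At nearest $10: Packaging $2,070; Plating $2,290; Machining $580; Assembly $3,970. Sum = $8,910.
Difference $8,900 − $8,910 = −$10 applied to largest billable hours (Assembly): Assembly becomes $3,960.

Packaging: $2,070; Plating: $2,290; Machining: $580; Assembly: $3,960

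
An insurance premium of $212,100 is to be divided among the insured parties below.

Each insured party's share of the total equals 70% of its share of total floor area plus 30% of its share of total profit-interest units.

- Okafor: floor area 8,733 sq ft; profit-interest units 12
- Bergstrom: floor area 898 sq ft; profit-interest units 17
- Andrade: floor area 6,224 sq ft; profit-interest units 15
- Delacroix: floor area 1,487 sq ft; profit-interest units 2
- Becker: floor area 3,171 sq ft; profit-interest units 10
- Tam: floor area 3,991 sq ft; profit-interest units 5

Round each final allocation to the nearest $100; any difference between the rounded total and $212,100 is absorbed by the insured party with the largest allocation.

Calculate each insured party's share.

Okafor: $65,400; Bergstrom: $23,200; Andrade: $53,400; Delacroix: $11,100; Becker: $29,600; Tam: $29,400

Floor area total 24,504; profit-interest units total 61.
Combined weights (70% floor area + 30% profit-interest units): Okafor 0.3085; Bergstrom 0.1093; Andrade 0.2516; Delacroix 0.0523; Becker 0.1398; Tam 0.1386.
Raw shares: Okafor 65,430.72; Bergstrom 23,173.94; Andrade 53,358.00; Delacroix 11,095.98; Becker 29,644.27; Tam 29,397.09.
Rounded to nearest $100: Okafor $65,400; Bergstrom $23,200; Andrade $53,400; Delacroix $11,100; Becker $29,600; Tam $29,400. Sum = $212,100.
No rounding difference to absorb.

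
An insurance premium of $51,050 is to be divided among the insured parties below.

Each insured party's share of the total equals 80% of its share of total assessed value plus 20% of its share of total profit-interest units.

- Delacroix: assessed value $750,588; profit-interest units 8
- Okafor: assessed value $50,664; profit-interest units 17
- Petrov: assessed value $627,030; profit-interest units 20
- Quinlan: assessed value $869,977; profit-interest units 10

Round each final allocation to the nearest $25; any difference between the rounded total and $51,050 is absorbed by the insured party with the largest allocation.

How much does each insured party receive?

Totals — assessed value 2,298,259, profit-interest units 55.
Blended shares (80% assessed value + 20% profit-interest units): Delacroix 0.2904; Okafor 0.0795; Petrov 0.2910; Quinlan 0.3392.
Proportional shares: Delacroix 14,823.02; Okafor 4,056.12; Petrov 14,855.03; Quinlan 17,315.83.
Rounded to nearest $25: Delacroix $14,825; Okafor $4,050; Petrov $14,850; Quinlan $17,325. Sum = $51,050.
Sum already equals the total — no adjustment.

Delacroix: $14,825 | Okafor: $4,050 | Petrov: $14,850 | Quinlan: $17,325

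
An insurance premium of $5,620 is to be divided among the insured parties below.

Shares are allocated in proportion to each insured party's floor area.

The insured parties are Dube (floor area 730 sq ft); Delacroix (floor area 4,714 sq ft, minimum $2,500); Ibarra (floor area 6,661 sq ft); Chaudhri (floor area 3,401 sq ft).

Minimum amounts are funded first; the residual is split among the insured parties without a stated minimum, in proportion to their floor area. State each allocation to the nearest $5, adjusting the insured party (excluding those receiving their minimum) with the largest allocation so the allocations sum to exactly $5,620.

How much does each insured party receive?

Fund the minimums — Delacroix $2,500. Balance $3,120.
Balance split over remaining floor area 10,792: Dube 211.05 → $210; Ibarra 1,925.72 → $1,925; Chaudhri 983.24 → $985.

Dube: $210; Delacroix: $2,500; Ibarra: $1,925; Chaudhri: $985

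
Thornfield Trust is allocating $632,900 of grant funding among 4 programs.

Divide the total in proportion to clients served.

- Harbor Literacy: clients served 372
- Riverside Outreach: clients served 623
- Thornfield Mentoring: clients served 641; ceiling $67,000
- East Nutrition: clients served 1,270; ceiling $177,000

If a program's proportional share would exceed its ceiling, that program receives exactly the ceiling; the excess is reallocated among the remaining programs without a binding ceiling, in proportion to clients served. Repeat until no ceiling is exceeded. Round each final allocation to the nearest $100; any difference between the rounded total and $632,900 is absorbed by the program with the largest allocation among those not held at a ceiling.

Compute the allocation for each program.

Total clients served = 2,906.
Pro-rata shares before constraints: Harbor Literacy 81,018.17; Riverside Outreach 135,683.65; Thornfield Mentoring 139,603.89; East Nutrition 276,594.29.
Capped: Thornfield Mentoring ($67,000), East Nutrition ($177,000); balance $388,900 reallocated over remaining clients served 995.
Remaining shares: Harbor Literacy 145,397.79 → $145,400; Riverside Outreach 243,502.21 → $243,500.

Harbor Literacy: $145,400 | Riverside Outreach: $243,500 | Thornfield Mentoring: $67,000 | East Nutrition: $177,000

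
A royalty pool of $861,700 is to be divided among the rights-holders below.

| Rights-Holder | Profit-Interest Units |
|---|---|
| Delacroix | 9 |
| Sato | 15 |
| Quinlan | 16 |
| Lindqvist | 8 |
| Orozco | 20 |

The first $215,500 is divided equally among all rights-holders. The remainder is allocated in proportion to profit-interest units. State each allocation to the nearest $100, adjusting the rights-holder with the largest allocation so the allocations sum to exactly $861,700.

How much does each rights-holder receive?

First tranche $215,500 split equally: $43,100 each.
Remainder $646,200 by profit-interest units (total 68): Delacroix 85,526.47 → $85,500; Sato 142,544.12 → $142,500; Quinlan 152,047.06 → $152,000; Lindqvist 76,023.53 → $76,000; Orozco 190,058.82 → $190,100.
Rounding difference +$100 on remainder applied to Orozco.
Totals: Delacroix $43,100 + $85,500 = $128,600; Sato $43,100 + $142,500 = $185,600; Quinlan $43,100 + $152,000 = $195,100; Lindqvist $43,100 + $76,000 = $119,100; Orozco $43,100 + $190,200 = $233,300.

Delacroix: $128,600 | Sato: $185,600 | Quinlan: $195,100 | Lindqvist: $119,100 | Orozco: $233,300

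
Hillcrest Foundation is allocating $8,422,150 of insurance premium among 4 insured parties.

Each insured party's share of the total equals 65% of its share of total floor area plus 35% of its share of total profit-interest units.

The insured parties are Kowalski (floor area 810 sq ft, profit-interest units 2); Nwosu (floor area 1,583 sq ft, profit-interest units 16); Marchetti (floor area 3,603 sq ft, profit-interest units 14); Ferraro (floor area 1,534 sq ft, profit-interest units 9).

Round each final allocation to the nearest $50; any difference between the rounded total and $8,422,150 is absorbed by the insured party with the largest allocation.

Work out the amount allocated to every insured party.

Floor area total 7,530; profit-interest units total 41.
Blended shares (65% floor area + 35% profit-interest units): Kowalski 0.0870; Nwosu 0.2732; Marchetti 0.4305; Ferraro 0.2092.
Pro-rata amounts: Kowalski 732,672.22; Nwosu 2,301,201.83; Marchetti 3,625,972.50; Ferraro 1,762,303.45.
Rounded to nearest $50: Kowalski $732,650; Nwosu $2,301,200; Marchetti $3,625,950; Ferraro $1,762,300. Sum = $8,422,100.
Difference $8,422,150 − $8,422,100 = +$50 applied to largest allocation (Marchetti): Marchetti becomes $3,626,000.

Kowalski: $732,650 | Nwosu: $2,301,200 | Marchetti: $3,626,000 | Ferraro: $1,762,300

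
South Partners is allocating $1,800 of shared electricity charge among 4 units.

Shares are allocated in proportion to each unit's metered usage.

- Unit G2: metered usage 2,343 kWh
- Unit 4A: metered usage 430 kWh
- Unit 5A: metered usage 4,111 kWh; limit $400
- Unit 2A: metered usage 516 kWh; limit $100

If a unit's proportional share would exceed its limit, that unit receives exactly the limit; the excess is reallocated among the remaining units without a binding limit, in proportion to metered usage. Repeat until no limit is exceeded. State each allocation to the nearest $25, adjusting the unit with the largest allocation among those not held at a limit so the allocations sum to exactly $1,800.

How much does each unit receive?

Unit G2: $1,100 | Unit 4A: $200 | Unit 5A: $400 | Unit 2A: $100

Metered usage total: 7,400.
Unconstrained shares: Unit G2 569.92; Unit 4A 104.59; Unit 5A 999.97; Unit 2A 125.51.
Capped: Unit 5A ($400), Unit 2A ($100); remaining pool $1,300 reallocated over remaining metered usage 2,773.
Shares after redistribution: Unit G2 1,098.41 → $1,100; Unit 4A 201.59 → $200.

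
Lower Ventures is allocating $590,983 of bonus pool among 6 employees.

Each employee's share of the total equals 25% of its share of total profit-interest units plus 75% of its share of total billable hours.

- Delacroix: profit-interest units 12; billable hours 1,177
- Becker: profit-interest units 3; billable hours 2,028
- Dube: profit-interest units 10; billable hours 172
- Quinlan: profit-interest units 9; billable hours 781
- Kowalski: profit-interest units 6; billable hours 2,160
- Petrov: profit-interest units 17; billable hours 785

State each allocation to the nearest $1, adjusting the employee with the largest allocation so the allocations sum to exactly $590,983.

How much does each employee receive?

Delacroix: $104,551 | Becker: $134,326 | Dube: $36,653 | Quinlan: $72,064 | Kowalski: $150,339 | Petrov: $93,050

Totals — profit-interest units 57, billable hours 7,103.
Blended shares (25% profit-interest units + 75% billable hours): Delacroix 0.1769; Becker 0.2273; Dube 0.0620; Quinlan 0.1219; Kowalski 0.2544; Petrov 0.1574.
Pro-rata amounts: Delacroix 104,550.83; Becker 134,326.16; Dube 36,653.35; Quinlan 72,063.78; Kowalski 150,339.24; Petrov 93,049.63.
After rounding ($1): Delacroix $104,551; Becker $134,326; Dube $36,653; Quinlan $72,064; Kowalski $150,339; Petrov $93,050. Sum = $590,983.
Rounded total matches; no reconciliation needed.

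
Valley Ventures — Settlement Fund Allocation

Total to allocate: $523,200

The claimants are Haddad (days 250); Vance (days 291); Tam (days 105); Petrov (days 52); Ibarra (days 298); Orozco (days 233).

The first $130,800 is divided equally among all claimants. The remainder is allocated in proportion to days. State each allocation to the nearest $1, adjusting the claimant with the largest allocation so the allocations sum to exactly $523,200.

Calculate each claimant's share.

Haddad: $101,621; Vance: $114,712; Tam: $55,325; Petrov: $38,403; Ibarra: $116,946; Orozco: $96,193

Equal tier: $130,800 ÷ 6 = $21,800 apiece.
Remainder $392,400 by days (total 1,229): Haddad 79,820.99 → $79,821; Vance 92,911.64 → $92,912; Tam 33,524.82 → $33,525; Petrov 16,602.77 → $16,603; Ibarra 95,146.62 → $95,147; Orozco 74,393.17 → $74,393.
Rounding difference −$1 on remainder applied to Ibarra.
Totals: Haddad $21,800 + $79,821 = $101,621; Vance $21,800 + $92,912 = $114,712; Tam $21,800 + $33,525 = $55,325; Petrov $21,800 + $16,603 = $38,403; Ibarra $21,800 + $95,146 = $116,946; Orozco $21,800 + $74,393 = $96,193.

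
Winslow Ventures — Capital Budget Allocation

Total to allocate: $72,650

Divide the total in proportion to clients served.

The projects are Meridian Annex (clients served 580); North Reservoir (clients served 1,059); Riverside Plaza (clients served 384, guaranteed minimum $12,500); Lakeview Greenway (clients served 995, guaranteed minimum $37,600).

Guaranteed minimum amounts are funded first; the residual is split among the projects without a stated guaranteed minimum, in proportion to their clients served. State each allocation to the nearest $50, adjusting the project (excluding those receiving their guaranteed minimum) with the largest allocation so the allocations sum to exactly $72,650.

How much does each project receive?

Minimums first: Riverside Plaza $12,500; Lakeview Greenway $37,600. Balance $22,550.
Balance split over remaining clients served 1,639: Meridian Annex 7,979.87 → $8,000; North Reservoir 14,570.13 → $14,550.

Meridian Annex: $8,000; North Reservoir: $14,550; Riverside Plaza: $12,500; Lakeview Greenway: $37,600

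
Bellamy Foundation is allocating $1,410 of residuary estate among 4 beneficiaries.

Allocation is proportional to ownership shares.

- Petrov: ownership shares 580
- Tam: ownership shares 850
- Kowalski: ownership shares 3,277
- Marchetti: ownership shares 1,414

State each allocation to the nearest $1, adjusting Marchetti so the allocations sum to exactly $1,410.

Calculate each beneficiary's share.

Petrov: $134 · Tam: $196 · Kowalski: $755 · Marchetti: $325

Total ownership shares = 6,121.
Pro-rata amounts: Petrov 580/6,121 × $1,410 = 133.61; Tam 850/6,121 × $1,410 = 195.80; Kowalski 3,277/6,121 × $1,410 = 754.87; Marchetti 1,414/6,121 × $1,410 = 325.72.
At nearest $1: Petrov $134; Tam $196; Kowalski $755; Marchetti $326. Sum = $1,411.
Difference $1,410 − $1,411 = −$1 applied to Marchetti: Marchetti becomes $325.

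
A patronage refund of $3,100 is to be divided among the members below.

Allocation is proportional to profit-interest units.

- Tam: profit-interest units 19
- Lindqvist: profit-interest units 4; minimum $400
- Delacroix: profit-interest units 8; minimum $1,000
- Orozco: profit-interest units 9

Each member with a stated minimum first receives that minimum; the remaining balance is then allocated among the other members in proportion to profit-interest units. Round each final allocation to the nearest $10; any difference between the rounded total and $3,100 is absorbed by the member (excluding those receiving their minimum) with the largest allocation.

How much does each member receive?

Guaranteed amounts: Lindqvist $400; Delacroix $1,000. Remaining pool $1,700.
Remaining pool split over remaining profit-interest units 28: Tam 1,153.57 → $1,150; Orozco 546.43 → $550.

Tam: $1,150; Lindqvist: $400; Delacroix: $1,000; Orozco: $550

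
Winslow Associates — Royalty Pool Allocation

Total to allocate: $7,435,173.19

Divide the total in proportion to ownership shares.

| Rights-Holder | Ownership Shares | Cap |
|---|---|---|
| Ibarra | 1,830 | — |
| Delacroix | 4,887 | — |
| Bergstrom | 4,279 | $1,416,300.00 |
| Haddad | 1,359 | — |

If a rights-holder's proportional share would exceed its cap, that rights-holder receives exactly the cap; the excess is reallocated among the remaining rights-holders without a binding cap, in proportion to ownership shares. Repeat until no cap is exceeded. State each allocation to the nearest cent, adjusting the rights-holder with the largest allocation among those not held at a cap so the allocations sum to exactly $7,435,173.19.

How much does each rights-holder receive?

Total ownership shares = 12,355.
Unconstrained shares: Ibarra 1,101,284.2523; Delacroix 2,940,970.5690; Bergstrom 2,575,079.4075; Haddad 817,838.9612.
Held at cap: Bergstrom ($1,416,300.00); balance $6,018,873.19 reallocated over remaining ownership shares 8,076.
Shares after redistribution: Ibarra 1,363,860.5668 → $1,363,860.57; Delacroix 3,642,178.4645 → $3,642,178.46; Haddad 1,012,834.1586 → $1,012,834.16.

Ibarra: $1,363,860.57 · Delacroix: $3,642,178.46 · Bergstrom: $1,416,300.00 · Haddad: $1,012,834.16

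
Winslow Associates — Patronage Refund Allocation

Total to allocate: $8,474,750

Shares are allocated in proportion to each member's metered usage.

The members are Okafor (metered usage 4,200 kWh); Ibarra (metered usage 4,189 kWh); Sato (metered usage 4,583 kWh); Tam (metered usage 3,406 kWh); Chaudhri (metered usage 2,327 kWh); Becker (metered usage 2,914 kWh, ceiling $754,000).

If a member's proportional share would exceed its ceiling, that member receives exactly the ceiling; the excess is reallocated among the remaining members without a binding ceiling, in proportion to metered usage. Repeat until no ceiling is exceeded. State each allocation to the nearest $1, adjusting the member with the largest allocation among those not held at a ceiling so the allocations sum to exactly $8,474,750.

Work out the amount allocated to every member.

Sum of metered usage: 21,619.
Unconstrained shares: Okafor 1,646,419.82; Ibarra 1,642,107.76; Sato 1,796,557.62; Tam 1,335,168.07; Chaudhri 912,194.98; Becker 1,142,301.75.
Capped: Becker ($754,000); residual $7,720,750 reallocated over remaining metered usage 18,705.
Shares after redistribution: Okafor 1,733,608.66 → $1,733,609; Ibarra 1,729,068.26 → $1,729,068; Sato 1,891,697.26 → $1,891,697; Tam 1,405,874.07 → $1,405,874; Chaudhri 960,501.75 → $960,502.

Okafor: $1,733,609 · Ibarra: $1,729,068 · Sato: $1,891,697 · Tam: $1,405,874 · Chaudhri: $960,502 · Becker: $754,000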